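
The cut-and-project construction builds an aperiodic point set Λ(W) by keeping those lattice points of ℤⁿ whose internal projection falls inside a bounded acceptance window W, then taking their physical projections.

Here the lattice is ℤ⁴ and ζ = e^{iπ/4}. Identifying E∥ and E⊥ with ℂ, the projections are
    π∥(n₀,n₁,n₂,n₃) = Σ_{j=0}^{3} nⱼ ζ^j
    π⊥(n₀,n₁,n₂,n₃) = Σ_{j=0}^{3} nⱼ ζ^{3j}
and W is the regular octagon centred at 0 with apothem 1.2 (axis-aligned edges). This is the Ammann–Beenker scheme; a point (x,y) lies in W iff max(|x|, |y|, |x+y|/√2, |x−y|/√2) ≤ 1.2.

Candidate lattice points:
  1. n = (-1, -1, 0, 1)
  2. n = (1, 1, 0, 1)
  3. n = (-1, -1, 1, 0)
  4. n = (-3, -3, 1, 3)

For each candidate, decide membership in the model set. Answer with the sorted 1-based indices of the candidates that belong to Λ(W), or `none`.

π⊥(n) = n₀ + n₁ζ³ + n₂ζ⁶ + n₃ζ⁹ where ζ = e^{iπ/4}.
#1 (-1, -1, 0, 1): internal (0.41421, 0.00000); octagon support 0.41421 vs apothem 1.2 → ∈ W
#2 (1, 1, 0, 1): internal (1.00000, 1.41421); octagon support 1.70711 vs apothem 1.2 → ∉ W
#3 (-1, -1, 1, 0): internal (-0.29289, -1.70711); octagon support 1.70711 vs apothem 1.2 → ∉ W
#4 (-3, -3, 1, 3): internal (1.24264, -1.00000); octagon support 1.58579 vs apothem 1.2 → ∉ W

1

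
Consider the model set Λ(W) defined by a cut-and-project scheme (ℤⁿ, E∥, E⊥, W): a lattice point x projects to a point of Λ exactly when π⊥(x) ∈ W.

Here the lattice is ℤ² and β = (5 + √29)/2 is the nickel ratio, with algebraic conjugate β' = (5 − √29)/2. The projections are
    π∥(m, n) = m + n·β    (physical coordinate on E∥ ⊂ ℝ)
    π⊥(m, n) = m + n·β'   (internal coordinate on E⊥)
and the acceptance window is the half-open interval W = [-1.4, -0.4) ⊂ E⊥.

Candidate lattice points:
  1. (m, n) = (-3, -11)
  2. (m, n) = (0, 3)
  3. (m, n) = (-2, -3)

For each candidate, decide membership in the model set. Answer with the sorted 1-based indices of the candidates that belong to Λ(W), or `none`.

1, 2

β' = (5−√29)/2 ≈ -0.1926.
[1] lift (-3,-11): star map gives -0.8816; window check -1.4 ≤ -0.8816 < -0.4 is true → IN Λ
[2] lift (0,3): star map gives -0.5777; window check -1.4 ≤ -0.5777 < -0.4 is true → IN Λ
[3] lift (-2,-3): star map gives -1.4223; window check -1.4 ≤ -1.4223 < -0.4 is false → out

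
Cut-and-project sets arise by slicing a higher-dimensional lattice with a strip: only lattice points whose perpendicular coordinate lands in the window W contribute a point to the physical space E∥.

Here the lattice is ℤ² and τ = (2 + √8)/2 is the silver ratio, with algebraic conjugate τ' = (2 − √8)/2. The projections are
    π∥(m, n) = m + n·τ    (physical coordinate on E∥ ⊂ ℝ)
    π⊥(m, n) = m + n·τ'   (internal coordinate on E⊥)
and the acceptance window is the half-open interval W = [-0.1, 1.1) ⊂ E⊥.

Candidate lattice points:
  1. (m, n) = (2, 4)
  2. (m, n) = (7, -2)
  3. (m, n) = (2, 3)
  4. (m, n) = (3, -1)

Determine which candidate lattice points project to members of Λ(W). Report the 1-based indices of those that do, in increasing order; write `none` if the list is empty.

τ' = (2−√8)/2 ≈ -0.4142.
[1] lift (2,4): star map gives 0.3431; window check -0.1 ≤ 0.3431 < 1.1 is true → IN Λ
[2] lift (7,-2): star map gives 7.8284; window check -0.1 ≤ 7.8284 < 1.1 is false → out
[3] lift (2,3): star map gives 0.7574; window check -0.1 ≤ 0.7574 < 1.1 is true → IN Λ
[4] lift (3,-1): star map gives 3.4142; window check -0.1 ≤ 3.4142 < 1.1 is false → out

1, 3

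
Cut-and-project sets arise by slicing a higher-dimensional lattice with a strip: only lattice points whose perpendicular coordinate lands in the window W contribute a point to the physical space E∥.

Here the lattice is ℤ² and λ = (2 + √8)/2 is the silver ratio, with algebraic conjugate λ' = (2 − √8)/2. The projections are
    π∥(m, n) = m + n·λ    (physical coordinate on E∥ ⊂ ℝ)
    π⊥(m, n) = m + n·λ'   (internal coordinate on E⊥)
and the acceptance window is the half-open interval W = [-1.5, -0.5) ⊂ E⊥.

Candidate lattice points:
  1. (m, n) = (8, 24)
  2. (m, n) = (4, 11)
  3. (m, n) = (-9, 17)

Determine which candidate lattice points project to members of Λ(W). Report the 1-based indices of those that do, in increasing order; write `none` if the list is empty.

2

Compute λ' = (2−√8)/2 = -0.41421, so π⊥(m,n) = m -0.41421·n.
#1 (8,24): internal coord 8 + (24)·λ' = -1.94113; -1.94113 ∉ [-1.5, -0.5) → out
#2 (4,11): internal coord 4 + (11)·λ' = -0.55635; -0.55635 ∈ [-1.5, -0.5) → IN Λ
#3 (-9,17): internal coord -9 + (17)·λ' = -16.04163; -16.04163 ∉ [-1.5, -0.5) → out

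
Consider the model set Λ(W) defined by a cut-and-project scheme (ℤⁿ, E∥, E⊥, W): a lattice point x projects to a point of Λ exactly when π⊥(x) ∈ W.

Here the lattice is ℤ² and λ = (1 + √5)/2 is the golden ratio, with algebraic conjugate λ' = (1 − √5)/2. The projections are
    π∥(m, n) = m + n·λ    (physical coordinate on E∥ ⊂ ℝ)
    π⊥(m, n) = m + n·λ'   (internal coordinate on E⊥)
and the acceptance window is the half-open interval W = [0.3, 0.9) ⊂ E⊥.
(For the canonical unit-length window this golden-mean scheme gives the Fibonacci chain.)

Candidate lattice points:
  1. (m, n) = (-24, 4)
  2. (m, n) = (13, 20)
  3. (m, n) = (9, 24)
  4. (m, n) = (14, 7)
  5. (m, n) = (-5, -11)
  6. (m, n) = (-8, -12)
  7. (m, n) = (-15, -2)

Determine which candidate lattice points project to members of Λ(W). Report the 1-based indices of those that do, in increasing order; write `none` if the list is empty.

2

λ' = (1−√5)/2 ≈ -0.618034.
candidate 1: (m,n)=(-24,4) → π∥ = -24+4·λ ≈ -17.527864, π⊥ = -24+4·λ' ≈ -26.472136 ∉ [0.3, 0.9) ⇒ out
candidate 2: (m,n)=(13,20) → π∥ = 13+20·λ ≈ 45.360680, π⊥ = 13+20·λ' ≈ 0.639320 ∈ [0.3, 0.9) ⇒ IN Λ
candidate 3: (m,n)=(9,24) → π∥ = 9+24·λ ≈ 47.832816, π⊥ = 9+24·λ' ≈ -5.832816 ∉ [0.3, 0.9) ⇒ out
candidate 4: (m,n)=(14,7) → π∥ = 14+7·λ ≈ 25.326238, π⊥ = 14+7·λ' ≈ 9.673762 ∉ [0.3, 0.9) ⇒ out
candidate 5: (m,n)=(-5,-11) → π∥ = -5-11·λ ≈ -22.798374, π⊥ = -5-11·λ' ≈ 1.798374 ∉ [0.3, 0.9) ⇒ out
candidate 6: (m,n)=(-8,-12) → π∥ = -8-12·λ ≈ -27.416408, π⊥ = -8-12·λ' ≈ -0.583592 ∉ [0.3, 0.9) ⇒ out
candidate 7: (m,n)=(-15,-2) → π∥ = -15-2·λ ≈ -18.236068, π⊥ = -15-2·λ' ≈ -13.763932 ∉ [0.3, 0.9) ⇒ out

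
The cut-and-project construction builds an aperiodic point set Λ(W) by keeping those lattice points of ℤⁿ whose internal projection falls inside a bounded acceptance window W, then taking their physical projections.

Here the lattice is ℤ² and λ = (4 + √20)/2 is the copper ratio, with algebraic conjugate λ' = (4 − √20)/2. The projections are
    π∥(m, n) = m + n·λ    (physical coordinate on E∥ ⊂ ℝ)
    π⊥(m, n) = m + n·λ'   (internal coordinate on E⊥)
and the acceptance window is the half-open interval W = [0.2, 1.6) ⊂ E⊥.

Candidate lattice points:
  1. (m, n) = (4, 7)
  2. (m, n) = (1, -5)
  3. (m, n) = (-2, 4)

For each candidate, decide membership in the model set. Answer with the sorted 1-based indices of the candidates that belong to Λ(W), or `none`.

none

λ' = (4−√20)/2 ≈ -0.2361.
[1] lift (4,7): star map gives 2.3475; window check 0.2 ≤ 2.3475 < 1.6 is false → out
[2] lift (1,-5): star map gives 2.1803; window check 0.2 ≤ 2.1803 < 1.6 is false → out
[3] lift (-2,4): star map gives -2.9443; window check 0.2 ≤ -2.9443 < 1.6 is false → out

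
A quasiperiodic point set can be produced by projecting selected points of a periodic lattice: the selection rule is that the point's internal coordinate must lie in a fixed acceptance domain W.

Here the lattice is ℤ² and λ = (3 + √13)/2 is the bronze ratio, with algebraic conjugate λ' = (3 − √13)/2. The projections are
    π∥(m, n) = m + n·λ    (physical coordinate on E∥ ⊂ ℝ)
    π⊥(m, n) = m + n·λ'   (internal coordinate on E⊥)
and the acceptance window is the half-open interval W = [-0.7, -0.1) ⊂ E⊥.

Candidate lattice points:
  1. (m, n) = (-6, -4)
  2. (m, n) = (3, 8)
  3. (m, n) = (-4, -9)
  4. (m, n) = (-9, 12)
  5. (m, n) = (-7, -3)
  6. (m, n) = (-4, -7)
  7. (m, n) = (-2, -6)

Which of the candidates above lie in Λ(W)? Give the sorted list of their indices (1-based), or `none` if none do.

7

Numerically λ ≈ 3.302776 and λ' = −1/λ ≈ -0.302776.
[1] lift (-6,-4): star map gives -4.788897; window check -0.7 ≤ -4.788897 < -0.1 is false → out
[2] lift (3,8): star map gives 0.577795; window check -0.7 ≤ 0.577795 < -0.1 is false → out
[3] lift (-4,-9): star map gives -1.275019; window check -0.7 ≤ -1.275019 < -0.1 is false → out
[4] lift (-9,12): star map gives -12.633308; window check -0.7 ≤ -12.633308 < -0.1 is false → out
[5] lift (-7,-3): star map gives -6.091673; window check -0.7 ≤ -6.091673 < -0.1 is false → out
[6] lift (-4,-7): star map gives -1.880571; window check -0.7 ≤ -1.880571 < -0.1 is false → out
[7] lift (-2,-6): star map gives -0.183346; window check -0.7 ≤ -0.183346 < -0.1 is true → IN Λ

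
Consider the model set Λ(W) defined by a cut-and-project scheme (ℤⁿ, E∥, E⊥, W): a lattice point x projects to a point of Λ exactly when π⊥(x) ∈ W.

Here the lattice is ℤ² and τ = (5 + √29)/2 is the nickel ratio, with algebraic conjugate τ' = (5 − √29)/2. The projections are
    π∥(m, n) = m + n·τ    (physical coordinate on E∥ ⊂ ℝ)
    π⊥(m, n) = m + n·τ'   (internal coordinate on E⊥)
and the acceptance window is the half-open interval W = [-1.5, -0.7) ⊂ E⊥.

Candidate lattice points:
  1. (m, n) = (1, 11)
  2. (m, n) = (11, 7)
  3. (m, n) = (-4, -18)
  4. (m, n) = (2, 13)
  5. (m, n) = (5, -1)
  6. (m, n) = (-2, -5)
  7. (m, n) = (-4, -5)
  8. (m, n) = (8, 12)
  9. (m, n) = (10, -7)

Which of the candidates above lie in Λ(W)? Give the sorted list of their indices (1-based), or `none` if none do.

1, 6

τ' = (5−√29)/2 ≈ -0.1926.
[1] lift (1,11): star map gives -1.1184; window check -1.5 ≤ -1.1184 < -0.7 is true → IN Λ
[2] lift (11,7): star map gives 9.6519; window check -1.5 ≤ 9.6519 < -0.7 is false → out
[3] lift (-4,-18): star map gives -0.5335; window check -1.5 ≤ -0.5335 < -0.7 is false → out
[4] lift (2,13): star map gives -0.5036; window check -1.5 ≤ -0.5036 < -0.7 is false → out
[5] lift (5,-1): star map gives 5.1926; window check -1.5 ≤ 5.1926 < -0.7 is false → out
[6] lift (-2,-5): star map gives -1.0371; window check -1.5 ≤ -1.0371 < -0.7 is true → IN Λ
[7] lift (-4,-5): star map gives -3.0371; window check -1.5 ≤ -3.0371 < -0.7 is false → out
[8] lift (8,12): star map gives 5.6890; window check -1.5 ≤ 5.6890 < -0.7 is false → out
[9] lift (10,-7): star map gives 11.3481; window check -1.5 ≤ 11.3481 < -0.7 is false → out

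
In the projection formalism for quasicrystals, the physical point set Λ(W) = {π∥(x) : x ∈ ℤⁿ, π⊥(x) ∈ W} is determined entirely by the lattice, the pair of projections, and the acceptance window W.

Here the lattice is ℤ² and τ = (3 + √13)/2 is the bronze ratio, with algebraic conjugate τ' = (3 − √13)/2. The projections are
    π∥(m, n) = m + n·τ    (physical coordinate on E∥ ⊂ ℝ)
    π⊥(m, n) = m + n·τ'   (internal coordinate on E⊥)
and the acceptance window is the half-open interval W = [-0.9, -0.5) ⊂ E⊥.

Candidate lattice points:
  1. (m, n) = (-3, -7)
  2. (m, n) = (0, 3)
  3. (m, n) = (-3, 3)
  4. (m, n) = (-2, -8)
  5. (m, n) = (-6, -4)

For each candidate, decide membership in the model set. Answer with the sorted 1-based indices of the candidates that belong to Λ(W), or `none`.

1

Compute τ' = (3−√13)/2 = -0.302776, so π⊥(m,n) = m -0.302776·n.
#1 (-3,-7): internal coord -3 + (-7)·τ' = -0.880571; -0.880571 ∈ [-0.9, -0.5) → IN Λ
#2 (0,3): internal coord 0 + (3)·τ' = -0.908327; -0.908327 ∉ [-0.9, -0.5) → out
#3 (-3,3): internal coord -3 + (3)·τ' = -3.908327; -3.908327 ∉ [-0.9, -0.5) → out
#4 (-2,-8): internal coord -2 + (-8)·τ' = +0.422205; +0.422205 ∉ [-0.9, -0.5) → out
#5 (-6,-4): internal coord -6 + (-4)·τ' = -4.788897; -4.788897 ∉ [-0.9, -0.5) → out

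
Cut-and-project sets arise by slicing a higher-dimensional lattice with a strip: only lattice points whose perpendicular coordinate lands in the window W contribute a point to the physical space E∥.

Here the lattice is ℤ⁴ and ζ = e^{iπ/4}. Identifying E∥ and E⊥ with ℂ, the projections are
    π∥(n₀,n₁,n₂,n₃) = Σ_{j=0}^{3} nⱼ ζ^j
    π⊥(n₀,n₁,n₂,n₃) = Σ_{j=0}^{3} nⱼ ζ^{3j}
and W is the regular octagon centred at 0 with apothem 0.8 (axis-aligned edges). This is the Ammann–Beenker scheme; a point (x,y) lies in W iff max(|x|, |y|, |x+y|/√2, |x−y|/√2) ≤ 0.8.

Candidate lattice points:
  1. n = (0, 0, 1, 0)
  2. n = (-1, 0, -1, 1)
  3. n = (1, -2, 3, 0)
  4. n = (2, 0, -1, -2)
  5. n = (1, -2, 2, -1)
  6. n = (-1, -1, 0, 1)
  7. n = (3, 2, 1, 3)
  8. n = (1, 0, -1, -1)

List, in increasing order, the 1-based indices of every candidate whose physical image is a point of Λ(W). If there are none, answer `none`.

With ζ = e^{iπ/4} the internal vectors are ζ^0,ζ^3,ζ^6,ζ^9.
#1 (0, 0, 1, 0): internal (0.0000, -1.0000); octagon support 1.0000 vs apothem 0.8 → ∉ W
#2 (-1, 0, -1, 1): internal (-0.2929, 1.7071); octagon support 1.7071 vs apothem 0.8 → ∉ W
#3 (1, -2, 3, 0): internal (2.4142, -4.4142); octagon support 4.8284 vs apothem 0.8 → ∉ W
#4 (2, 0, -1, -2): internal (0.5858, -0.4142); octagon support 0.7071 vs apothem 0.8 → ∈ W
#5 (1, -2, 2, -1): internal (1.7071, -4.1213); octagon support 4.1213 vs apothem 0.8 → ∉ W
#6 (-1, -1, 0, 1): internal (0.4142, 0.0000); octagon support 0.4142 vs apothem 0.8 → ∈ W
#7 (3, 2, 1, 3): internal (3.7071, 2.5355); octagon support 4.4142 vs apothem 0.8 → ∉ W
#8 (1, 0, -1, -1): internal (0.2929, 0.2929); octagon support 0.4142 vs apothem 0.8 → ∈ W

4, 6, 8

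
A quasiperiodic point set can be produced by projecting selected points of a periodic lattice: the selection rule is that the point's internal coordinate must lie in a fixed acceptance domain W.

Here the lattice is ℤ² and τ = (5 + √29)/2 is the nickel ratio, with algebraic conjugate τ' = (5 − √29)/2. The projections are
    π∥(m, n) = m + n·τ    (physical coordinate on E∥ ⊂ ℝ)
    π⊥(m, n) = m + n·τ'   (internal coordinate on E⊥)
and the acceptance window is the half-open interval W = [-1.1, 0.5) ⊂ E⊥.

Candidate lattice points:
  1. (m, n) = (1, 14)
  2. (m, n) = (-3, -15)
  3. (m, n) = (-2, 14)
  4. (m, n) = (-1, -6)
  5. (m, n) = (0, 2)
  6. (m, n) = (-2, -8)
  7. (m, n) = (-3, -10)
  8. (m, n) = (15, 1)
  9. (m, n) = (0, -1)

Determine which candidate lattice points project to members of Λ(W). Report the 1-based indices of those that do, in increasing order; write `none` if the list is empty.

Numerically τ ≈ 5.192582 and τ' = −1/τ ≈ -0.192582.
#1 (1,14): internal coord 1 + (14)·τ' = -1.696154; -1.696154 ∉ [-1.1, 0.5) → out
#2 (-3,-15): internal coord -3 + (-15)·τ' = -0.111264; -0.111264 ∈ [-1.1, 0.5) → IN Λ
#3 (-2,14): internal coord -2 + (14)·τ' = -4.696154; -4.696154 ∉ [-1.1, 0.5) → out
#4 (-1,-6): internal coord -1 + (-6)·τ' = +0.155494; +0.155494 ∈ [-1.1, 0.5) → IN Λ
#5 (0,2): internal coord 0 + (2)·τ' = -0.385165; -0.385165 ∈ [-1.1, 0.5) → IN Λ
#6 (-2,-8): internal coord -2 + (-8)·τ' = -0.459341; -0.459341 ∈ [-1.1, 0.5) → IN Λ
#7 (-3,-10): internal coord -3 + (-10)·τ' = -1.074176; -1.074176 ∈ [-1.1, 0.5) → IN Λ
#8 (15,1): internal coord 15 + (1)·τ' = +14.807418; +14.807418 ∉ [-1.1, 0.5) → out
#9 (0,-1): internal coord 0 + (-1)·τ' = +0.192582; +0.192582 ∈ [-1.1, 0.5) → IN Λ

2, 4, 5, 6, 7, 9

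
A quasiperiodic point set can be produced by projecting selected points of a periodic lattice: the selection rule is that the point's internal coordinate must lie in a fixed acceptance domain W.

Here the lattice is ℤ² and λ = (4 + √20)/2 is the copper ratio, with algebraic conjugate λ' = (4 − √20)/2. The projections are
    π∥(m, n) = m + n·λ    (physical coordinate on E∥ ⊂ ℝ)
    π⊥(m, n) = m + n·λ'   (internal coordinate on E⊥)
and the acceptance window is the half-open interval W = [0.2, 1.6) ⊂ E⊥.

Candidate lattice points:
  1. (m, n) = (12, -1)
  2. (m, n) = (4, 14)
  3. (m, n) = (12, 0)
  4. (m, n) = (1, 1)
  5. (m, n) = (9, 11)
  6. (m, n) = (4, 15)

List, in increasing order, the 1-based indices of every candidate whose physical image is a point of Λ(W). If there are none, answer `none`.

2, 4, 6

Numerically λ ≈ 4.2361 and λ' = −1/λ ≈ -0.2361.
#1 (12,-1): internal coord 12 + (-1)·λ' = +12.2361; +12.2361 ∉ [0.2, 1.6) → out
#2 (4,14): internal coord 4 + (14)·λ' = +0.6950; +0.6950 ∈ [0.2, 1.6) → IN Λ
#3 (12,0): internal coord 12 + (0)·λ' = +12.0000; +12.0000 ∉ [0.2, 1.6) → out
#4 (1,1): internal coord 1 + (1)·λ' = +0.7639; +0.7639 ∈ [0.2, 1.6) → IN Λ
#5 (9,11): internal coord 9 + (11)·λ' = +6.4033; +6.4033 ∉ [0.2, 1.6) → out
#6 (4,15): internal coord 4 + (15)·λ' = +0.4590; +0.4590 ∈ [0.2, 1.6) → IN Λ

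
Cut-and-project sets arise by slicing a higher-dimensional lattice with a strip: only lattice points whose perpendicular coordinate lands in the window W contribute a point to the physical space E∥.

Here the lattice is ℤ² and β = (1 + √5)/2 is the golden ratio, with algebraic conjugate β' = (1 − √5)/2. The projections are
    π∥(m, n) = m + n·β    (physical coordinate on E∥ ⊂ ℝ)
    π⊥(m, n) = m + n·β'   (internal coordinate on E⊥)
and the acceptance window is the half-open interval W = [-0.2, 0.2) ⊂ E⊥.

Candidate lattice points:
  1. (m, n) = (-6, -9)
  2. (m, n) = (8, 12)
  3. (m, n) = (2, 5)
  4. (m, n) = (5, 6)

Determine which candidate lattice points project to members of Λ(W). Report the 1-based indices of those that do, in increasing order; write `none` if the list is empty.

Numerically β ≈ 1.61803 and β' = −1/β ≈ -0.61803.
[1] lift (-6,-9): star map gives -0.43769; window check -0.2 ≤ -0.43769 < 0.2 is false → out
[2] lift (8,12): star map gives 0.58359; window check -0.2 ≤ 0.58359 < 0.2 is false → out
[3] lift (2,5): star map gives -1.09017; window check -0.2 ≤ -1.09017 < 0.2 is false → out
[4] lift (5,6): star map gives 1.29180; window check -0.2 ≤ 1.29180 < 0.2 is false → out

none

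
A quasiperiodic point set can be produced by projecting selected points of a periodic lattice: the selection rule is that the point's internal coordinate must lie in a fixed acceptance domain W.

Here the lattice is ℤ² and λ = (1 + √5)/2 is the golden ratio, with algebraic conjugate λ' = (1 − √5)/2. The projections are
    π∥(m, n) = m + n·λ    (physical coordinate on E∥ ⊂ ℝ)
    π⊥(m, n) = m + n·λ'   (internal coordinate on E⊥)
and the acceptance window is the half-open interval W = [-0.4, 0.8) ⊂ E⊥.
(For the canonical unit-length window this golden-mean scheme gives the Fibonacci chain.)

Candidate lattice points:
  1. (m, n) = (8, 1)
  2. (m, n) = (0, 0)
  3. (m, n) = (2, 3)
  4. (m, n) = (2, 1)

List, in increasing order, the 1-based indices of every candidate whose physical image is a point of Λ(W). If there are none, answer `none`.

2, 3

λ' = (1−√5)/2 ≈ -0.618034.
[1] lift (8,1): star map gives 7.381966; window check -0.4 ≤ 7.381966 < 0.8 is false → out
[2] lift (0,0): star map gives 0.000000; window check -0.4 ≤ 0.000000 < 0.8 is true → IN Λ
[3] lift (2,3): star map gives 0.145898; window check -0.4 ≤ 0.145898 < 0.8 is true → IN Λ
[4] lift (2,1): star map gives 1.381966; window check -0.4 ≤ 1.381966 < 0.8 is false → out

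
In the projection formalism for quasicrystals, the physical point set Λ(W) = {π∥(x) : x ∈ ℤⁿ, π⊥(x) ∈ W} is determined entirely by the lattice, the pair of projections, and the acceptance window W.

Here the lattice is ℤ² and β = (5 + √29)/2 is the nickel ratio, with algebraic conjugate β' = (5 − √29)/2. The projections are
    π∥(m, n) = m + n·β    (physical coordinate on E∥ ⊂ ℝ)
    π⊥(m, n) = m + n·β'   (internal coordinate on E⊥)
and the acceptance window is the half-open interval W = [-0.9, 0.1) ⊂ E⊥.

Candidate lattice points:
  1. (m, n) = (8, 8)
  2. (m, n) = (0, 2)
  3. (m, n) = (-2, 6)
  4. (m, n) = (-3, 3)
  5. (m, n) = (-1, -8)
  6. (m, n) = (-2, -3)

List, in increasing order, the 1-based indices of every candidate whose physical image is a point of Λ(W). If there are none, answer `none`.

2

Numerically β ≈ 5.1926 and β' = −1/β ≈ -0.1926.
#1 (8,8): internal coord 8 + (8)·β' = +6.4593; +6.4593 ∉ [-0.9, 0.1) → out
#2 (0,2): internal coord 0 + (2)·β' = -0.3852; -0.3852 ∈ [-0.9, 0.1) → IN Λ
#3 (-2,6): internal coord -2 + (6)·β' = -3.1555; -3.1555 ∉ [-0.9, 0.1) → out
#4 (-3,3): internal coord -3 + (3)·β' = -3.5777; -3.5777 ∉ [-0.9, 0.1) → out
#5 (-1,-8): internal coord -1 + (-8)·β' = +0.5407; +0.5407 ∉ [-0.9, 0.1) → out
#6 (-2,-3): internal coord -2 + (-3)·β' = -1.4223; -1.4223 ∉ [-0.9, 0.1) → out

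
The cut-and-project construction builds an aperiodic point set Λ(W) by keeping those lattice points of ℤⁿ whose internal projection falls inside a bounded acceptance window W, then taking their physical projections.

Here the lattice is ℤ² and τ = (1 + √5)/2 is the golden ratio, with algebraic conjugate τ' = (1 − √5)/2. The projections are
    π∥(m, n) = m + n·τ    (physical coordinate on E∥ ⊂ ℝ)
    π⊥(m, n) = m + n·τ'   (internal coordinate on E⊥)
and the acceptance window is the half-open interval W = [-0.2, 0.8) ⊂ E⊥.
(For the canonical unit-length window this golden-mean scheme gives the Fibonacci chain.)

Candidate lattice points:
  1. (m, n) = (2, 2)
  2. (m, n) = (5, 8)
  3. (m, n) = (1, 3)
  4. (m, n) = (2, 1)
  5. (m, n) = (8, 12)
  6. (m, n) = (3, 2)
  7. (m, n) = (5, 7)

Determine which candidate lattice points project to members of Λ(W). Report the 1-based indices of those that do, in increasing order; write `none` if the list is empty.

1, 2, 5, 7

Numerically τ ≈ 1.618034 and τ' = −1/τ ≈ -0.618034.
#1 (2,2): internal coord 2 + (2)·τ' = +0.763932; +0.763932 ∈ [-0.2, 0.8) → IN Λ
#2 (5,8): internal coord 5 + (8)·τ' = +0.055728; +0.055728 ∈ [-0.2, 0.8) → IN Λ
#3 (1,3): internal coord 1 + (3)·τ' = -0.854102; -0.854102 ∉ [-0.2, 0.8) → out
#4 (2,1): internal coord 2 + (1)·τ' = +1.381966; +1.381966 ∉ [-0.2, 0.8) → out
#5 (8,12): internal coord 8 + (12)·τ' = +0.583592; +0.583592 ∈ [-0.2, 0.8) → IN Λ
#6 (3,2): internal coord 3 + (2)·τ' = +1.763932; +1.763932 ∉ [-0.2, 0.8) → out
#7 (5,7): internal coord 5 + (7)·τ' = +0.673762; +0.673762 ∈ [-0.2, 0.8) → IN Λ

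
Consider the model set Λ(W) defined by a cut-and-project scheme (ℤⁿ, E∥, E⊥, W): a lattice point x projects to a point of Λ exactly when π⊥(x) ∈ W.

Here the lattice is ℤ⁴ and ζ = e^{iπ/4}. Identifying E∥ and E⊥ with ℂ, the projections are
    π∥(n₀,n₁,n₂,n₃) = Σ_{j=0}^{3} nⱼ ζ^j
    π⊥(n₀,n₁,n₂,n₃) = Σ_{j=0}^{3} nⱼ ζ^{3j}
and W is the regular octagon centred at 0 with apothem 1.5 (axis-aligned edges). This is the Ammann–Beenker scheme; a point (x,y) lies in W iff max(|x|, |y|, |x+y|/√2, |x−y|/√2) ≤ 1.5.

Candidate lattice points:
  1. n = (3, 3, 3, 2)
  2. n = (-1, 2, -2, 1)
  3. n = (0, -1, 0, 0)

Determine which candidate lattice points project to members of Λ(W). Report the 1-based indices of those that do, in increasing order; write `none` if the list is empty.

3

π⊥(n) = n₀ + n₁ζ³ + n₂ζ⁶ + n₃ζ⁹ where ζ = e^{iπ/4}.
candidate 1: n = (3, 3, 3, 2) → π⊥ ≈ (+2.29289, +0.53553); max(|x|,|y|,|x±y|/√2) = 2.29289 > 1.5 ⇒ ∉ W
candidate 2: n = (-1, 2, -2, 1) → π⊥ ≈ (-1.70711, +4.12132); max(|x|,|y|,|x±y|/√2) = 4.12132 > 1.5 ⇒ ∉ W
candidate 3: n = (0, -1, 0, 0) → π⊥ ≈ (+0.70711, -0.70711); max(|x|,|y|,|x±y|/√2) = 1.00000 ≤ 1.5 ⇒ ∈ W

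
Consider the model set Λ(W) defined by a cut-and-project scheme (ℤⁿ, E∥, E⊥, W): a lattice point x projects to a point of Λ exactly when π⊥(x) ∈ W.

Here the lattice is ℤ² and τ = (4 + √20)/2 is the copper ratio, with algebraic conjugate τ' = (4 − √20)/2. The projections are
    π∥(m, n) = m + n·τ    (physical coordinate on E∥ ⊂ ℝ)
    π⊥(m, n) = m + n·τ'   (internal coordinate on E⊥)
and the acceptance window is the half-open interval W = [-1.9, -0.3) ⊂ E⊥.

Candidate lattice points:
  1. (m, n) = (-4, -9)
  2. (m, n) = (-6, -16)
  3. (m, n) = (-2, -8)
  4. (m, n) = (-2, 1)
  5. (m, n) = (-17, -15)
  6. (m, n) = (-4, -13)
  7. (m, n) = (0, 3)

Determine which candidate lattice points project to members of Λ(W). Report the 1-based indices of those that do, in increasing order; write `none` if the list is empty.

1, 6, 7

Compute τ' = (4−√20)/2 = -0.2361, so π⊥(m,n) = m -0.2361·n.
candidate 1: (m,n)=(-4,-9) → π∥ = -4-9·τ ≈ -42.1246, π⊥ = -4-9·τ' ≈ -1.8754 ∈ [-1.9, -0.3) ⇒ IN Λ
candidate 2: (m,n)=(-6,-16) → π∥ = -6-16·τ ≈ -73.7771, π⊥ = -6-16·τ' ≈ -2.2229 ∉ [-1.9, -0.3) ⇒ out
candidate 3: (m,n)=(-2,-8) → π∥ = -2-8·τ ≈ -35.8885, π⊥ = -2-8·τ' ≈ -0.1115 ∉ [-1.9, -0.3) ⇒ out
candidate 4: (m,n)=(-2,1) → π∥ = -2+1·τ ≈ 2.2361, π⊥ = -2+1·τ' ≈ -2.2361 ∉ [-1.9, -0.3) ⇒ out
candidate 5: (m,n)=(-17,-15) → π∥ = -17-15·τ ≈ -80.5410, π⊥ = -17-15·τ' ≈ -13.4590 ∉ [-1.9, -0.3) ⇒ out
candidate 6: (m,n)=(-4,-13) → π∥ = -4-13·τ ≈ -59.0689, π⊥ = -4-13·τ' ≈ -0.9311 ∈ [-1.9, -0.3) ⇒ IN Λ
candidate 7: (m,n)=(0,3) → π∥ = 0+3·τ ≈ 12.7082, π⊥ = 0+3·τ' ≈ -0.7082 ∈ [-1.9, -0.3) ⇒ IN Λ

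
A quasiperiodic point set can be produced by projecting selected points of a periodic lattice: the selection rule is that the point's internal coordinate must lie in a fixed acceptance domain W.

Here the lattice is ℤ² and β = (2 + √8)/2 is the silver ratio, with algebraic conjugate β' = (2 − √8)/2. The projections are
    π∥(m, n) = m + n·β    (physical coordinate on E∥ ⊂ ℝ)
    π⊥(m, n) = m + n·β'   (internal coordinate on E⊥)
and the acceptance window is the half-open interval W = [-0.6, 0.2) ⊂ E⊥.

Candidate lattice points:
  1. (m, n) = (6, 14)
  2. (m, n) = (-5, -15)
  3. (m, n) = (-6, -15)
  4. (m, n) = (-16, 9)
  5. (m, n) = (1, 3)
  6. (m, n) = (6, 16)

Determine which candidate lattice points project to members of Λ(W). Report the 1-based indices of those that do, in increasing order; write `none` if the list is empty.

Compute β' = (2−√8)/2 = -0.41421, so π⊥(m,n) = m -0.41421·n.
#1 (6,14): internal coord 6 + (14)·β' = +0.20101; +0.20101 ∉ [-0.6, 0.2) → out
#2 (-5,-15): internal coord -5 + (-15)·β' = +1.21320; +1.21320 ∉ [-0.6, 0.2) → out
#3 (-6,-15): internal coord -6 + (-15)·β' = +0.21320; +0.21320 ∉ [-0.6, 0.2) → out
#4 (-16,9): internal coord -16 + (9)·β' = -19.72792; -19.72792 ∉ [-0.6, 0.2) → out
#5 (1,3): internal coord 1 + (3)·β' = -0.24264; -0.24264 ∈ [-0.6, 0.2) → IN Λ
#6 (6,16): internal coord 6 + (16)·β' = -0.62742; -0.62742 ∉ [-0.6, 0.2) → out

5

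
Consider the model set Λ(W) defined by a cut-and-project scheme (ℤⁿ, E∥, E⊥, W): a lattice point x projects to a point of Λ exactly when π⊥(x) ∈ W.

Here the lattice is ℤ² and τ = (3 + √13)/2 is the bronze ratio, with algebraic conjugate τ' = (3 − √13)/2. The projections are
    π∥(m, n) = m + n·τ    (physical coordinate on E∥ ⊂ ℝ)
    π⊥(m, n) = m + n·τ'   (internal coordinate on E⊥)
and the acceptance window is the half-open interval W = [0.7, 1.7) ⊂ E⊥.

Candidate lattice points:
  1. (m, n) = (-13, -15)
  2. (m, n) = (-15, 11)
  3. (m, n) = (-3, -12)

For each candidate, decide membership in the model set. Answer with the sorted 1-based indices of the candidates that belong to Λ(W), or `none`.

Numerically τ ≈ 3.30278 and τ' = −1/τ ≈ -0.30278.
[1] lift (-13,-15): star map gives -8.45837; window check 0.7 ≤ -8.45837 < 1.7 is false → out
[2] lift (-15,11): star map gives -18.33053; window check 0.7 ≤ -18.33053 < 1.7 is false → out
[3] lift (-3,-12): star map gives 0.63331; window check 0.7 ≤ 0.63331 < 1.7 is false → out

none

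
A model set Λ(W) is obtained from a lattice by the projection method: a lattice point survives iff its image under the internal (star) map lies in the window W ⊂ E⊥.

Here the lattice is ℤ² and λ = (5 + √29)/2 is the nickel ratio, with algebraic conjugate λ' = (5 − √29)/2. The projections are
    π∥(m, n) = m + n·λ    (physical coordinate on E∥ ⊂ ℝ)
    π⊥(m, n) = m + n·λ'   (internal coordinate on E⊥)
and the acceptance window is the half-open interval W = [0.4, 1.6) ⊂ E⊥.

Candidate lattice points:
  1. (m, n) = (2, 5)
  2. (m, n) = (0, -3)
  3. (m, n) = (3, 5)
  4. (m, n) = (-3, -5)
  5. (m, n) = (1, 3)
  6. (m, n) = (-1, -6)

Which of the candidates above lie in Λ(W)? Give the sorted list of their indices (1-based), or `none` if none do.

1, 2, 5

Numerically λ ≈ 5.192582 and λ' = −1/λ ≈ -0.192582.
[1] lift (2,5): star map gives 1.037088; window check 0.4 ≤ 1.037088 < 1.6 is true → IN Λ
[2] lift (0,-3): star map gives 0.577747; window check 0.4 ≤ 0.577747 < 1.6 is true → IN Λ
[3] lift (3,5): star map gives 2.037088; window check 0.4 ≤ 2.037088 < 1.6 is false → out
[4] lift (-3,-5): star map gives -2.037088; window check 0.4 ≤ -2.037088 < 1.6 is false → out
[5] lift (1,3): star map gives 0.422253; window check 0.4 ≤ 0.422253 < 1.6 is true → IN Λ
[6] lift (-1,-6): star map gives 0.155494; window check 0.4 ≤ 0.155494 < 1.6 is false → out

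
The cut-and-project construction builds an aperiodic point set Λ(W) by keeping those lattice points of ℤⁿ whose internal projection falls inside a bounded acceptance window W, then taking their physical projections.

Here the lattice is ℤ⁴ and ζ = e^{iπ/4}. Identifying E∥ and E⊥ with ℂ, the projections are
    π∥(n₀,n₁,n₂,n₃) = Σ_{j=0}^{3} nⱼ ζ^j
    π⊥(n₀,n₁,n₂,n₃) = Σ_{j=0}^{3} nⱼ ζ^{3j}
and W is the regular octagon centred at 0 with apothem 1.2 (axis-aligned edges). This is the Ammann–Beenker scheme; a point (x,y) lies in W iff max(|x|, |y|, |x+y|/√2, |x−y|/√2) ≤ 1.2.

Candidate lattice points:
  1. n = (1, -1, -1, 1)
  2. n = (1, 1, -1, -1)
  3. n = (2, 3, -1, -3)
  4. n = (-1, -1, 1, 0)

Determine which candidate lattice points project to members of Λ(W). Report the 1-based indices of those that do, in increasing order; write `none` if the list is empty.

Internal map: ζ^{3j} for j=0..3 gives (1,0), (−√2/2,√2/2), (0,−1), (√2/2,√2/2).
#1 (1, -1, -1, 1): internal (2.4142, 1.0000); octagon support 2.4142 vs apothem 1.2 → ∉ W
#2 (1, 1, -1, -1): internal (-0.4142, 1.0000); octagon support 1.0000 vs apothem 1.2 → ∈ W
#3 (2, 3, -1, -3): internal (-2.2426, 1.0000); octagon support 2.2929 vs apothem 1.2 → ∉ W
#4 (-1, -1, 1, 0): internal (-0.2929, -1.7071); octagon support 1.7071 vs apothem 1.2 → ∉ W

2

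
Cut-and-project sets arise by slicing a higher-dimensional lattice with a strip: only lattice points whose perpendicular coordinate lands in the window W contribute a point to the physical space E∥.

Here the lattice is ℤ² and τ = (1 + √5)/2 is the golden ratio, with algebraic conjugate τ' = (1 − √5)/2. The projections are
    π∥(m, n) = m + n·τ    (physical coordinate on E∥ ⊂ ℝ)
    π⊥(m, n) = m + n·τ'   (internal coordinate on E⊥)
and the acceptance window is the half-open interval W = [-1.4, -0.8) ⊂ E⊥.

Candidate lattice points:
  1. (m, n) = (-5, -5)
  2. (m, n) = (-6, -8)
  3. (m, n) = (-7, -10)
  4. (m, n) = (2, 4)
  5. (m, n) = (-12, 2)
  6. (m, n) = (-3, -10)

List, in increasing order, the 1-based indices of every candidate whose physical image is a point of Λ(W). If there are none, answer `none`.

τ' = (1−√5)/2 ≈ -0.6180.
[1] lift (-5,-5): star map gives -1.9098; window check -1.4 ≤ -1.9098 < -0.8 is false → out
[2] lift (-6,-8): star map gives -1.0557; window check -1.4 ≤ -1.0557 < -0.8 is true → IN Λ
[3] lift (-7,-10): star map gives -0.8197; window check -1.4 ≤ -0.8197 < -0.8 is true → IN Λ
[4] lift (2,4): star map gives -0.4721; window check -1.4 ≤ -0.4721 < -0.8 is false → out
[5] lift (-12,2): star map gives -13.2361; window check -1.4 ≤ -13.2361 < -0.8 is false → out
[6] lift (-3,-10): star map gives 3.1803; window check -1.4 ≤ 3.1803 < -0.8 is false → out

2, 3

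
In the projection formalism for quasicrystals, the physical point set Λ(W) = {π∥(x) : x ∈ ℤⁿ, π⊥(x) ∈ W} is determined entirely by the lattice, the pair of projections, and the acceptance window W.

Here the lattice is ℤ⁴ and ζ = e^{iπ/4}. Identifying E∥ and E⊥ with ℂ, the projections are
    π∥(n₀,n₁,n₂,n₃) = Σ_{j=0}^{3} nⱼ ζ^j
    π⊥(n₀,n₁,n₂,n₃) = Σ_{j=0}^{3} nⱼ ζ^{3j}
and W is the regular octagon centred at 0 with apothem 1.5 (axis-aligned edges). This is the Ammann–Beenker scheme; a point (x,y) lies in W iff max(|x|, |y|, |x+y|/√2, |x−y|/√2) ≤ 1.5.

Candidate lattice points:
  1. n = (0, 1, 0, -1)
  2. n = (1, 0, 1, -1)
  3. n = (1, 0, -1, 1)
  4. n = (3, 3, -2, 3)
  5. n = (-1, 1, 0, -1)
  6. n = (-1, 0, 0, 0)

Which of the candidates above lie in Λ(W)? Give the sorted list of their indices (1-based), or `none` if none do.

1, 6

π⊥(n) = n₀ + n₁ζ³ + n₂ζ⁶ + n₃ζ⁹ where ζ = e^{iπ/4}.
#1 (0, 1, 0, -1): internal (-1.41421, 0.00000); octagon support 1.41421 vs apothem 1.5 → ∈ W
#2 (1, 0, 1, -1): internal (0.29289, -1.70711); octagon support 1.70711 vs apothem 1.5 → ∉ W
#3 (1, 0, -1, 1): internal (1.70711, 1.70711); octagon support 2.41421 vs apothem 1.5 → ∉ W
#4 (3, 3, -2, 3): internal (3.00000, 6.24264); octagon support 6.53553 vs apothem 1.5 → ∉ W
#5 (-1, 1, 0, -1): internal (-2.41421, 0.00000); octagon support 2.41421 vs apothem 1.5 → ∉ W
#6 (-1, 0, 0, 0): internal (-1.00000, 0.00000); octagon support 1.00000 vs apothem 1.5 → ∈ W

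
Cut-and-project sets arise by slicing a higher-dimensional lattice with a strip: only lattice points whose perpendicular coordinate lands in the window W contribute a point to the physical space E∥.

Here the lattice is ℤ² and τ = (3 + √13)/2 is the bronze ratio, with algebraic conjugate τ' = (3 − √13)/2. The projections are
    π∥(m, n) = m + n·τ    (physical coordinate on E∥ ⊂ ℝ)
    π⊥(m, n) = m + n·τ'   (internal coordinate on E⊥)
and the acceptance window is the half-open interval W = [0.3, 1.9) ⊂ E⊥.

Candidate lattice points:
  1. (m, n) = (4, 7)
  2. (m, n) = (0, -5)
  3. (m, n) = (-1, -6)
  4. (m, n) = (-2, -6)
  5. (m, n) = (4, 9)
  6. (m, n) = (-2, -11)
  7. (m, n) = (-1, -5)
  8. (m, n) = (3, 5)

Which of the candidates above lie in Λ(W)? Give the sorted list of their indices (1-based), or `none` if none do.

1, 2, 3, 5, 6, 7, 8

Numerically τ ≈ 3.30278 and τ' = −1/τ ≈ -0.30278.
candidate 1: (m,n)=(4,7) → π∥ = 4+7·τ ≈ 27.11943, π⊥ = 4+7·τ' ≈ 1.88057 ∈ [0.3, 1.9) ⇒ IN Λ
candidate 2: (m,n)=(0,-5) → π∥ = 0-5·τ ≈ -16.51388, π⊥ = 0-5·τ' ≈ 1.51388 ∈ [0.3, 1.9) ⇒ IN Λ
candidate 3: (m,n)=(-1,-6) → π∥ = -1-6·τ ≈ -20.81665, π⊥ = -1-6·τ' ≈ 0.81665 ∈ [0.3, 1.9) ⇒ IN Λ
candidate 4: (m,n)=(-2,-6) → π∥ = -2-6·τ ≈ -21.81665, π⊥ = -2-6·τ' ≈ -0.18335 ∉ [0.3, 1.9) ⇒ out
candidate 5: (m,n)=(4,9) → π∥ = 4+9·τ ≈ 33.72498, π⊥ = 4+9·τ' ≈ 1.27502 ∈ [0.3, 1.9) ⇒ IN Λ
candidate 6: (m,n)=(-2,-11) → π∥ = -2-11·τ ≈ -38.33053, π⊥ = -2-11·τ' ≈ 1.33053 ∈ [0.3, 1.9) ⇒ IN Λ
candidate 7: (m,n)=(-1,-5) → π∥ = -1-5·τ ≈ -17.51388, π⊥ = -1-5·τ' ≈ 0.51388 ∈ [0.3, 1.9) ⇒ IN Λ
candidate 8: (m,n)=(3,5) → π∥ = 3+5·τ ≈ 19.51388, π⊥ = 3+5·τ' ≈ 1.48612 ∈ [0.3, 1.9) ⇒ IN Λ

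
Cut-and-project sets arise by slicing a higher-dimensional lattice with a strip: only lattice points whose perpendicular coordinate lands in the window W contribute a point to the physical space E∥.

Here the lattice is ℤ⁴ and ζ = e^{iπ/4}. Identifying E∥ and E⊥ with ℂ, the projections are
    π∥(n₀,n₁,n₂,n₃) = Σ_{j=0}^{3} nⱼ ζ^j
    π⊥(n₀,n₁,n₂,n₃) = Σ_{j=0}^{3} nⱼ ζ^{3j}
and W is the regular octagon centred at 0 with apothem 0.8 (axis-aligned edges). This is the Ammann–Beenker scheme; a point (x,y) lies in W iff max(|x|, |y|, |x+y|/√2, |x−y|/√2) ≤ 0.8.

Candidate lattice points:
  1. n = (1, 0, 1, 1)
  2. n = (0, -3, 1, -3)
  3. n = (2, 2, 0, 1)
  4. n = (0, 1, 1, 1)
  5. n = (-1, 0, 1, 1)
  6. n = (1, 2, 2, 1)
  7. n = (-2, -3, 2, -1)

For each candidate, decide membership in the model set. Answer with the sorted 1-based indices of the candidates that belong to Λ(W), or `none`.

4, 5, 6

With ζ = e^{iπ/4} the internal vectors are ζ^0,ζ^3,ζ^6,ζ^9.
candidate 1: n = (1, 0, 1, 1) → π⊥ ≈ (+1.70711, -0.29289); max(|x|,|y|,|x±y|/√2) = 1.70711 > 0.8 ⇒ ∉ W
candidate 2: n = (0, -3, 1, -3) → π⊥ ≈ (+0.00000, -5.24264); max(|x|,|y|,|x±y|/√2) = 5.24264 > 0.8 ⇒ ∉ W
candidate 3: n = (2, 2, 0, 1) → π⊥ ≈ (+1.29289, +2.12132); max(|x|,|y|,|x±y|/√2) = 2.41421 > 0.8 ⇒ ∉ W
candidate 4: n = (0, 1, 1, 1) → π⊥ ≈ (+0.00000, +0.41421); max(|x|,|y|,|x±y|/√2) = 0.41421 ≤ 0.8 ⇒ ∈ W
candidate 5: n = (-1, 0, 1, 1) → π⊥ ≈ (-0.29289, -0.29289); max(|x|,|y|,|x±y|/√2) = 0.41421 ≤ 0.8 ⇒ ∈ W
candidate 6: n = (1, 2, 2, 1) → π⊥ ≈ (+0.29289, +0.12132); max(|x|,|y|,|x±y|/√2) = 0.29289 ≤ 0.8 ⇒ ∈ W
candidate 7: n = (-2, -3, 2, -1) → π⊥ ≈ (-0.58579, -4.82843); max(|x|,|y|,|x±y|/√2) = 4.82843 > 0.8 ⇒ ∉ W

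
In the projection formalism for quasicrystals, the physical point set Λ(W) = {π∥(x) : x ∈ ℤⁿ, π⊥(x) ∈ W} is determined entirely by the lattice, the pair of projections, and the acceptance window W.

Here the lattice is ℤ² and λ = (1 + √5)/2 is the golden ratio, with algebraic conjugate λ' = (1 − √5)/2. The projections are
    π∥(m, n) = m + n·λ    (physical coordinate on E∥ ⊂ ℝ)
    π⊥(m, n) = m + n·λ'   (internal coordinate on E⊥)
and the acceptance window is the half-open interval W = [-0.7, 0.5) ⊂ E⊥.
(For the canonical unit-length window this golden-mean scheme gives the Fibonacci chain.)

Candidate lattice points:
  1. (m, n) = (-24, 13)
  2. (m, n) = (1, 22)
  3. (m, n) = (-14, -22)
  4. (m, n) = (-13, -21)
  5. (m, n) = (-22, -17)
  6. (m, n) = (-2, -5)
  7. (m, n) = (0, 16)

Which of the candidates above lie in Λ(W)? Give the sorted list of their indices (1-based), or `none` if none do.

3, 4

Compute λ' = (1−√5)/2 = -0.6180, so π⊥(m,n) = m -0.6180·n.
#1 (-24,13): internal coord -24 + (13)·λ' = -32.0344; -32.0344 ∉ [-0.7, 0.5) → out
#2 (1,22): internal coord 1 + (22)·λ' = -12.5967; -12.5967 ∉ [-0.7, 0.5) → out
#3 (-14,-22): internal coord -14 + (-22)·λ' = -0.4033; -0.4033 ∈ [-0.7, 0.5) → IN Λ
#4 (-13,-21): internal coord -13 + (-21)·λ' = -0.0213; -0.0213 ∈ [-0.7, 0.5) → IN Λ
#5 (-22,-17): internal coord -22 + (-17)·λ' = -11.4934; -11.4934 ∉ [-0.7, 0.5) → out
#6 (-2,-5): internal coord -2 + (-5)·λ' = +1.0902; +1.0902 ∉ [-0.7, 0.5) → out
#7 (0,16): internal coord 0 + (16)·λ' = -9.8885; -9.8885 ∉ [-0.7, 0.5) → out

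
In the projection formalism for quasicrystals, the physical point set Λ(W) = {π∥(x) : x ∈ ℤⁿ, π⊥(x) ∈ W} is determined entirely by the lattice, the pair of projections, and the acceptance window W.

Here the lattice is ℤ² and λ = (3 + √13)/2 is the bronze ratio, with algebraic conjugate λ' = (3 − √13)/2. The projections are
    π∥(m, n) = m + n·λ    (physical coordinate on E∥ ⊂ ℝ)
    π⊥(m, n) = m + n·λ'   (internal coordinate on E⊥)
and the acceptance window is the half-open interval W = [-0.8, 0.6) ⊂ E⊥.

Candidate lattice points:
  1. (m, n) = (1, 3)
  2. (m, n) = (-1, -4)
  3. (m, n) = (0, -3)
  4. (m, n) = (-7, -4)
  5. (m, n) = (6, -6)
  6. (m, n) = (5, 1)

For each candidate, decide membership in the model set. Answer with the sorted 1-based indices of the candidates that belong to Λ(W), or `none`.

Compute λ' = (3−√13)/2 = -0.302776, so π⊥(m,n) = m -0.302776·n.
#1 (1,3): internal coord 1 + (3)·λ' = +0.091673; +0.091673 ∈ [-0.8, 0.6) → IN Λ
#2 (-1,-4): internal coord -1 + (-4)·λ' = +0.211103; +0.211103 ∈ [-0.8, 0.6) → IN Λ
#3 (0,-3): internal coord 0 + (-3)·λ' = +0.908327; +0.908327 ∉ [-0.8, 0.6) → out
#4 (-7,-4): internal coord -7 + (-4)·λ' = -5.788897; -5.788897 ∉ [-0.8, 0.6) → out
#5 (6,-6): internal coord 6 + (-6)·λ' = +7.816654; +7.816654 ∉ [-0.8, 0.6) → out
#6 (5,1): internal coord 5 + (1)·λ' = +4.697224; +4.697224 ∉ [-0.8, 0.6) → out

1, 2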